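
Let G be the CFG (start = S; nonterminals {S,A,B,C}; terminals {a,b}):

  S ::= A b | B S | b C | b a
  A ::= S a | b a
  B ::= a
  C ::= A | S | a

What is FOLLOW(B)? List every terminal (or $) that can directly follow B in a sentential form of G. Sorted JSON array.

Compute FIRST by fixpoint:
[1]
  A via A→b a: +{b}
  B via B→a: +{a}
  C via C→A: +{b}
  C via C→a: +{a}
  S via S→A b: +{b}
  S via S→B S: +{a}
  S: {a,b}  A: {b}  B: {a}  C: {a,b}
[2]
  A via A→S a: +{a}
  S: {a,b}  A: {a,b}  B: {a}  C: {a,b}
[3] (stable)
  S: {a,b}  A: {a,b}  B: {a}  C: {a,b}

FOLLOW sets:
initialize: $ ∈ FOLLOW(S)
[1]
  A→S a: FOLLOW(S) ⊇ FIRST(a) = {a}; new: +{a}
  S→A b: FOLLOW(A) ⊇ FIRST(b) = {b}; new: +{b}
  S→B S: FOLLOW(B) ⊇ FIRST(S) = {a,b}; new: +{a,b}
  S→b C: FOLLOW(C) ⊇ FOLLOW(S) ⊇ {$,a}; new: +{$,a}
  FOLLOW(S)={$,a}  FOLLOW(A)={b}  FOLLOW(B)={a,b}  FOLLOW(C)={$,a}
[2]
  C→A: FOLLOW(A) ⊇ FOLLOW(C) ⊇ {$,a}; new: +{$,a}
  FOLLOW(S)={$,a}  FOLLOW(A)={$,a,b}  FOLLOW(B)={a,b}  FOLLOW(C)={$,a}
[3] (stable)
  FOLLOW(S)={$,a}  FOLLOW(A)={$,a,b}  FOLLOW(B)={a,b}  FOLLOW(C)={$,a}

FOLLOW(B) = ["a", "b"]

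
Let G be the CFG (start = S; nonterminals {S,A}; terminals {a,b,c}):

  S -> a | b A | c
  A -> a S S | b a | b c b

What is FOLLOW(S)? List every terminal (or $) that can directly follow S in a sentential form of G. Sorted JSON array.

FIRST sets, iterate to fixpoint:
iter 1:
  A via A→a S S: +{a}
  A via A→b a: +{b}
  S via S→a: +{a}
  S via S→b A: +{b}
  S via S→c: +{c}
  S: {a,b,c}  A: {a,b}
iter 2: (stable)
  S: {a,b,c}  A: {a,b}

Compute FOLLOW by fixpoint:
seed FOLLOW(S) with $
iter 1:
  A→a S S: FOLLOW(S) ⊇ FIRST(S) = {a,b,c}; new: +{a,b,c}
  S→b A: FOLLOW(A) ⊇ FOLLOW(S) ⊇ {$,a,b,c}; new: +{$,a,b,c}
  FOLLOW[S]={$,a,b,c}  FOLLOW[A]={$,a,b,c}
iter 2: done
  FOLLOW[S]={$,a,b,c}  FOLLOW[A]={$,a,b,c}

FOLLOW(S) = ["$", "a", "b", "c"]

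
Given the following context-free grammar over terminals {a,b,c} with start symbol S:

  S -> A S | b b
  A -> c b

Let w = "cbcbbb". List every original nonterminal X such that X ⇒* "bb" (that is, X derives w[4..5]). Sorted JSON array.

CNF form of G:
  S -> A S | T1 T1
  A -> T0 T1
  T0 -> c
  T1 -> b

CYK fill — only the sub-triangle for w[4..5]:
  T[4,4] 'b' = {T1}  orig:{}
  T[5,5] 'b' = {T1}  orig:{}
  T[4,5] 'bb' = {S}

Original NTs in T[4,5] deriving "bb": ["S"]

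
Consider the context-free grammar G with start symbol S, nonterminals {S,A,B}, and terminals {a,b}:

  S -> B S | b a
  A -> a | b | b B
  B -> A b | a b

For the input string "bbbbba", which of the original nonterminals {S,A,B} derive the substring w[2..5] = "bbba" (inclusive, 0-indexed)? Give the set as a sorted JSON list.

Convert to CNF:
  S -> B S | T0 T1
  A -> T0 B | a | b
  B -> A T0 | T1 T0
  T0 -> b
  T1 -> a

Fill CYK table bottom-up (cells [i..j] with 2 ≤ i ≤ j ≤ 5 only):
  [2..2]={A,T0}  "b"  orig:{A}
  [3..3]={A,T0}  "b"  orig:{A}
  [4..4]={A,T0}  "b"  orig:{A}
  [5..5]={A,T1}  "a"  orig:{A}
  [2..3]={B}  "bb"
  [3..4]={B}  "bb"
  [4..5]={S}  "ba"
  [2..4]={A}  "bbb"
  [3..5]=∅  "bba"
  [2..5]={S}  "bbba"

Original NTs in T[2,5] deriving "bbba": ["S"]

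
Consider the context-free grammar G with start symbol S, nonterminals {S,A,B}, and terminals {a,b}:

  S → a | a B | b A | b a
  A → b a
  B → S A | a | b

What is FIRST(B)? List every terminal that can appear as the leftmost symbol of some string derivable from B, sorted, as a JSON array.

FIRST sets, iterate to fixpoint:
pass 1:
  A via A→b a: +{b}
  B via B→a: +{a}
  B via B→b: +{b}
  S via S→a: +{a}
  S via S→b A: +{b}
  FIRST[S]={a,b}  FIRST[A]={b}  FIRST[B]={a,b}
pass 2: (no change)
  FIRST[S]={a,b}  FIRST[A]={b}  FIRST[B]={a,b}

FIRST(B) = ["a", "b"]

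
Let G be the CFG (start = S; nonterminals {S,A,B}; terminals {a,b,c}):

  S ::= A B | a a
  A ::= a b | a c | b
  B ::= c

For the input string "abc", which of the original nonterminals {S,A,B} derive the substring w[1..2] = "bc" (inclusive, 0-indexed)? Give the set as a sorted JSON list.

CNF form of G:
  S -> A B | T0 T0
  A -> T0 T1 | T0 T2 | b
  B -> c
  T0 -> a
  T1 -> b
  T2 -> c

CYK table (by increasing span) (cells [i..j] with 1 ≤ i ≤ j ≤ 2 only):
  T[1,1] 'b' = {A,T1}  orig:{A}
  T[2,2] 'c' = {B,T2}  orig:{B}
  T[1,2] 'bc' = {S}

Original NTs in T[1,2] deriving "bc": ["S"]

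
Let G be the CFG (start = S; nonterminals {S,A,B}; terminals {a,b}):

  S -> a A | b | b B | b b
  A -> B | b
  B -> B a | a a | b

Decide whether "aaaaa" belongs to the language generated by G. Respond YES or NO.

Convert to CNF:
  S -> T0 A | T1 B | T1 T1 | b
  A -> B T0 | T0 T0 | b
  B -> B T0 | T0 T0 | b
  T0 -> a
  T1 -> b

CYK table (by increasing span):
  T[0,0] 'a' = {T0}  orig:{}
  T[1,1] 'a' = {T0}  orig:{}
  T[2,2] 'a' = {T0}  orig:{}
  T[3,3] 'a' = {T0}  orig:{}
  T[4,4] 'a' = {T0}  orig:{}
  T[0,1] 'aa' = {A,B}
  T[1,2] 'aa' = {A,B}
  T[2,3] 'aa' = {A,B}
  T[3,4] 'aa' = {A,B}
  T[0,2] 'aaa' = {A,B,S}
  T[1,3] 'aaa' = {A,B,S}
  T[2,4] 'aaa' = {A,B,S}
  T[0,3] 'aaaa' = {A,B,S}
  T[1,4] 'aaaa' = {A,B,S}
  T[0,4] 'aaaaa' = {A,B,S}

S ∈ T[0,4] ⇒ YES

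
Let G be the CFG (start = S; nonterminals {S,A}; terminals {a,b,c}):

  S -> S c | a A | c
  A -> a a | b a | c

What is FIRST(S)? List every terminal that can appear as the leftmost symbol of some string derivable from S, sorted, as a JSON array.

FIRST iteration:
[1]
  A via A→a a: +{a}
  A via A→b a: +{b}
  A via A→c: +{c}
  S via S→a A: +{a}
  S via S→c: +{c}
  S: {a,c}  A: {a,b,c}
[2] — fixpoint
  S: {a,c}  A: {a,b,c}

FIRST(S) = ["a", "c"]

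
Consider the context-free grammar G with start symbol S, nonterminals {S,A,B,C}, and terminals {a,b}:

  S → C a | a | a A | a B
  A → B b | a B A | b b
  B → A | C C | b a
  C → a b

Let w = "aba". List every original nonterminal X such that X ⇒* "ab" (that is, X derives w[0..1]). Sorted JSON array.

Convert to CNF:
  S -> C T1 | T1 A | T1 B | a
  A -> B T0 | T0 T0 | T1 X2
  B -> B T0 | C C | T0 T0 | T0 T1 | T1 X3
  C -> T1 T0
  T0 -> b
  T1 -> a
  X2 -> B A
  X3 -> B A

Fill CYK table bottom-up — only the sub-triangle for w[0..1]:
  cell(0,0) a: {S,T1}  orig:{S}
  cell(1,1) b: {T0}  orig:{}
  cell(0,1) ab: {C}

Original NTs in T[0,1] deriving "ab": ["C"]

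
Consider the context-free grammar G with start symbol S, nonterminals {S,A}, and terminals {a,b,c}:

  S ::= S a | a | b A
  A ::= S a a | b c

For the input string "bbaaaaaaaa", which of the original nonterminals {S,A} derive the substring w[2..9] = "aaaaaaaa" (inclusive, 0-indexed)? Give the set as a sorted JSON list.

CNF form of G:
  S -> S T0 | T1 A | a
  A -> S X3 | T1 T2
  T0 -> a
  T1 -> b
  T2 -> c
  X3 -> T0 T0

Fill CYK table bottom-up — only the sub-triangle for w[2..9]:
  T[2,2] 'a' = {S,T0}  orig:{S}
  T[3,3] 'a' = {S,T0}  orig:{S}
  T[4,4] 'a' = {S,T0}  orig:{S}
  T[5,5] 'a' = {S,T0}  orig:{S}
  T[6,6] 'a' = {S,T0}  orig:{S}
  T[7,7] 'a' = {S,T0}  orig:{S}
  T[8,8] 'a' = {S,T0}  orig:{S}
  T[9,9] 'a' = {S,T0}  orig:{S}
  T[2,3] 'aa' = {S,X3}  orig:{S}
  T[3,4] 'aa' = {S,X3}  orig:{S}
  T[4,5] 'aa' = {S,X3}  orig:{S}
  T[5,6] 'aa' = {S,X3}  orig:{S}
  T[6,7] 'aa' = {S,X3}  orig:{S}
  T[7,8] 'aa' = {S,X3}  orig:{S}
  T[8,9] 'aa' = {S,X3}  orig:{S}
  T[2,4] 'aaa' = {A,S}
  T[3,5] 'aaa' = {A,S}
  T[4,6] 'aaa' = {A,S}
  T[5,7] 'aaa' = {A,S}
  T[6,8] 'aaa' = {A,S}
  T[7,9] 'aaa' = {A,S}
  T[2,5] 'aaaa' = {A,S}
  T[3,6] 'aaaa' = {A,S}
  T[4,7] 'aaaa' = {A,S}
  T[5,8] 'aaaa' = {A,S}
  T[6,9] 'aaaa' = {A,S}
  T[2,6] 'aaaaa' = {A,S}
  T[3,7] 'aaaaa' = {A,S}
  T[4,8] 'aaaaa' = {A,S}
  T[5,9] 'aaaaa' = {A,S}
  T[2,7] 'aaaaaa' = {A,S}
  T[3,8] 'aaaaaa' = {A,S}
  T[4,9] 'aaaaaa' = {A,S}
  T[2,8] 'aaaaaaa' = {A,S}
  T[3,9] 'aaaaaaa' = {A,S}
  T[2,9] 'aaaaaaaa' = {A,S}

Original NTs in T[2,9] deriving "aaaaaaaa": ["A", "S"]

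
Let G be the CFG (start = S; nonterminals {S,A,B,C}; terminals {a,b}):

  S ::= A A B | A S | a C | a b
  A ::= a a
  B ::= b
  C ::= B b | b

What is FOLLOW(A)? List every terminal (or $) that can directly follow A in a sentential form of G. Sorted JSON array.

FIRST sets, iterate to fixpoint:
[1]
  A via A→a a: +{a}
  B via B→b: +{b}
  C via C→B b: +{b}
  S via S→A A B: +{a}
  FIRST[S]={a}  FIRST[A]={a}  FIRST[B]={b}  FIRST[C]={b}
[2] — fixpoint
  FIRST[S]={a}  FIRST[A]={a}  FIRST[B]={b}  FIRST[C]={b}

FOLLOW iteration:
initialize: $ ∈ FOLLOW(S)
pass 1:
  C→B b: FOLLOW(B) ⊇ FIRST(b) = {b}; new: +{b}
  S→A A B: FOLLOW(A) ⊇ FIRST(A) = {a}; new: +{a}
  S→A A B: FOLLOW(A) ⊇ FIRST(B) = {b}; new: +{b}
  S→A A B: FOLLOW(B) ⊇ FOLLOW(S) ⊇ {$}; new: +{$}
  S→a C: FOLLOW(C) ⊇ FOLLOW(S) ⊇ {$}; new: +{$}
  S: {$}  A: {a,b}  B: {$,b}  C: {$}
pass 2: (no change)
  S: {$}  A: {a,b}  B: {$,b}  C: {$}

FOLLOW(A) = ["a", "b"]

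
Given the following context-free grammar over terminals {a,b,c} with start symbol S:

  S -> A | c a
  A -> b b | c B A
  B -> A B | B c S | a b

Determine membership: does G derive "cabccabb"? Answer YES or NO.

Convert to CNF:
  S -> T0 T0 | T1 T2 | T1 X5
  A -> T0 T0 | T1 X3
  B -> A B | B X4 | T2 T0
  T0 -> b
  T1 -> c
  T2 -> a
  X3 -> B A
  X4 -> T1 S
  X5 -> B A

CYK fill:
  [0..0]={T1}  "c"  orig:{}
  [1..1]={T2}  "a"  orig:{}
  [2..2]={T0}  "b"  orig:{}
  [3..3]={T1}  "c"  orig:{}
  [4..4]={T1}  "c"  orig:{}
  [5..5]={T2}  "a"  orig:{}
  [6..6]={T0}  "b"  orig:{}
  [7..7]={T0}  "b"  orig:{}
  [0..1]={S}  "ca"
  [1..2]={B}  "ab"
  [2..3]=∅  "bc"
  [3..4]=∅  "cc"
  [4..5]={S}  "ca"
  [5..6]={B}  "ab"
  [6..7]={A,S}  "bb"
  [0..2]=∅  "cab"
  [1..3]=∅  "abc"
  [2..4]=∅  "bcc"
  [3..5]={X4}  "cca"  orig:{}
  [4..6]=∅  "cab"
  [5..7]=∅  "abb"
  [0..3]=∅  "cabc"
  [1..4]=∅  "abcc"
  [2..5]=∅  "bcca"
  [3..6]=∅  "ccab"
  [4..7]=∅  "cabb"
  [0..4]=∅  "cabcc"
  [1..5]={B}  "abcca"
  [2..6]=∅  "bccab"
  [3..7]=∅  "ccabb"
  [0..5]=∅  "cabcca"
  [1..6]=∅  "abccab"
  [2..7]=∅  "bccabb"
  [0..6]=∅  "cabccab"
  [1..7]={X3,X5}  "abccabb"  orig:{}
  [0..7]={A,S}  "cabccabb"

S ∈ T[0,7] ⇒ YES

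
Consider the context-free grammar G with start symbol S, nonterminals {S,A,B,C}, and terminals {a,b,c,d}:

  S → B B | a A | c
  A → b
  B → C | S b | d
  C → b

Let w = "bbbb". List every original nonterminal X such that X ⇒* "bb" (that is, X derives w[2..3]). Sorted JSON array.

Convert to CNF:
  S -> B B | T1 A | c
  A -> b
  B -> S T0 | b | d
  C -> b
  T0 -> b
  T1 -> a

Fill CYK table bottom-up, restricted to cells inside w[2..3]:
  T[2,2] 'b' = {A,B,C,T0}  orig:{A,B,C}
  T[3,3] 'b' = {A,B,C,T0}  orig:{A,B,C}
  T[2,3] 'bb' = {S}

Original NTs in T[2,3] deriving "bb": ["S"]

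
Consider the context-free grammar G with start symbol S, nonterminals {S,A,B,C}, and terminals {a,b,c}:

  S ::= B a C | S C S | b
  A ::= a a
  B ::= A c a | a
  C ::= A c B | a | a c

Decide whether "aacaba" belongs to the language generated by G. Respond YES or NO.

CNF form of G:
  S -> B X4 | S X5 | b
  A -> T0 T0
  B -> A X2 | a
  C -> A X3 | T0 T1 | a
  T0 -> a
  T1 -> c
  X2 -> T1 T0
  X3 -> T1 B
  X4 -> T0 C
  X5 -> C S

CYK fill:
  T[0,0] 'a' = {B,C,T0}  orig:{B,C}
  T[1,1] 'a' = {B,C,T0}  orig:{B,C}
  T[2,2] 'c' = {T1}  orig:{}
  T[3,3] 'a' = {B,C,T0}  orig:{B,C}
  T[4,4] 'b' = {S}
  T[5,5] 'a' = {B,C,T0}  orig:{B,C}
  T[0,1] 'aa' = {A,X4}  orig:{A}
  T[1,2] 'ac' = {C}
  T[2,3] 'ca' = {X2,X3}  orig:{}
  T[3,4] 'ab' = {X5}  orig:{}
  T[4,5] 'ba' = ∅
  T[0,2] 'aac' = {X4}  orig:{}
  T[1,3] 'aca' = ∅
  T[2,4] 'cab' = ∅
  T[3,5] 'aba' = ∅
  T[0,3] 'aaca' = {B,C}
  T[1,4] 'acab' = ∅
  T[2,5] 'caba' = ∅
  T[0,4] 'aacab' = {X5}  orig:{}
  T[1,5] 'acaba' = ∅
  T[0,5] 'aacaba' = ∅

S ∉ T[0,5] ⇒ NO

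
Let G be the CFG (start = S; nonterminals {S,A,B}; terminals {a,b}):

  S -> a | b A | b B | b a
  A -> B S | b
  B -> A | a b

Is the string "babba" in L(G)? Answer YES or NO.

CNF form of G:
  S -> T1 A | T1 B | T1 T0 | a
  A -> B S | b
  B -> B S | T0 T1 | b
  T0 -> a
  T1 -> b

Fill CYK table bottom-up:
  [0..0]={A,B,T1}  "b"  orig:{A,B}
  [1..1]={S,T0}  "a"  orig:{S}
  [2..2]={A,B,T1}  "b"  orig:{A,B}
  [3..3]={A,B,T1}  "b"  orig:{A,B}
  [4..4]={S,T0}  "a"  orig:{S}
  [0..1]={A,B,S}  "ba"
  [1..2]={B}  "ab"
  [2..3]={S}  "bb"
  [3..4]={A,B,S}  "ba"
  [0..2]={S}  "bab"
  [1..3]=∅  "abb"
  [2..4]={A,B,S}  "bba"
  [0..3]={A,B}  "babb"
  [1..4]={A,B}  "abba"
  [0..4]={A,B,S}  "babba"

S ∈ T[0,4] ⇒ YES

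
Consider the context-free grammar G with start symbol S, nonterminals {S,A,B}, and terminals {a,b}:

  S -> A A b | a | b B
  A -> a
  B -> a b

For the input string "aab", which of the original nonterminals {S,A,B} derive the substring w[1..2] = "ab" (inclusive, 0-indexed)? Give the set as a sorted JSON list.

Convert to CNF:
  S -> A X2 | T1 B | a
  A -> a
  B -> T0 T1
  T0 -> a
  T1 -> b
  X2 -> A T1

CYK fill, restricted to cells inside w[1..2]:
  [1..1]={A,S,T0}  "a"  orig:{A,S}
  [2..2]={T1}  "b"  orig:{}
  [1..2]={B,X2}  "ab"  orig:{B}

Original NTs in T[1,2] deriving "ab": ["B"]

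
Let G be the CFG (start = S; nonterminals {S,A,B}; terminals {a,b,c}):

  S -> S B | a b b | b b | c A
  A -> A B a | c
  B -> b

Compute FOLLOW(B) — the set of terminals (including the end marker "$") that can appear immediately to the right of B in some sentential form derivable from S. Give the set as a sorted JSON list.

FIRST sets, iterate to fixpoint:
iter 1:
  A via A→c: +{c}
  B via B→b: +{b}
  S via S→a b b: +{a}
  S via S→b b: +{b}
  S via S→c A: +{c}
  FIRST[S]={a,b,c}  FIRST[A]={c}  FIRST[B]={b}
iter 2: done
  FIRST[S]={a,b,c}  FIRST[A]={c}  FIRST[B]={b}

FOLLOW iteration:
seed FOLLOW(S) with $
[1]
  A→A B a: FOLLOW(A) ⊇ FIRST(B) = {b}; new: +{b}
  A→A B a: FOLLOW(B) ⊇ FIRST(a) = {a}; new: +{a}
  S→S B: FOLLOW(S) ⊇ FIRST(B) = {b}; new: +{b}
  S→S B: FOLLOW(B) ⊇ FOLLOW(S) ⊇ {$,b}; new: +{$,b}
  S→c A: FOLLOW(A) ⊇ FOLLOW(S) ⊇ {$,b}; new: +{$}
  FOLLOW[S]={$,b}  FOLLOW[A]={$,b}  FOLLOW[B]={$,a,b}
[2] — fixpoint
  FOLLOW[S]={$,b}  FOLLOW[A]={$,b}  FOLLOW[B]={$,a,b}

FOLLOW(B) = ["$", "a", "b"]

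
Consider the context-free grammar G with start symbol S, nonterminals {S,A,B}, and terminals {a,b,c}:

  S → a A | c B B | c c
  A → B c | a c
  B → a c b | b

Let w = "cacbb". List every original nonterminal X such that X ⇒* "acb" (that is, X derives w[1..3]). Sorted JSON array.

Convert to CNF:
  S -> T0 T0 | T0 X4 | T1 A
  A -> B T0 | T1 T0
  B -> T1 X3 | b
  T0 -> c
  T1 -> a
  T2 -> b
  X3 -> T0 T2
  X4 -> B B

Fill CYK table bottom-up, restricted to cells inside w[1..3]:
  cell(1,1) a: {T1}  orig:{}
  cell(2,2) c: {T0}  orig:{}
  cell(3,3) b: {B,T2}  orig:{B}
  cell(1,2) ac: {A}
  cell(2,3) cb: {X3}  orig:{}
  cell(1,3) acb: {B}

Original NTs in T[1,3] deriving "acb": ["B"]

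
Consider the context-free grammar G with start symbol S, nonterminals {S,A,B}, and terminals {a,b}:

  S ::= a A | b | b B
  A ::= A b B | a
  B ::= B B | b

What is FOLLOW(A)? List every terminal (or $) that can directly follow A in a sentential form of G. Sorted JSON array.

FIRST sets, iterate to fixpoint:
[1]
  A via A→a: +{a}
  B via B→b: +{b}
  S via S→a A: +{a}
  S via S→b: +{b}
  FIRST(S)={a,b}  FIRST(A)={a}  FIRST(B)={b}
[2] (stable)
  FIRST(S)={a,b}  FIRST(A)={a}  FIRST(B)={b}

FOLLOW iteration:
FOLLOW(S) := {$}
[1]
  A→A b B: FOLLOW(A) ⊇ FIRST(b) = {b}; new: +{b}
  A→A b B: FOLLOW(B) ⊇ FOLLOW(A) ⊇ {b}; new: +{b}
  S→a A: FOLLOW(A) ⊇ FOLLOW(S) ⊇ {$}; new: +{$}
  S→b B: FOLLOW(B) ⊇ FOLLOW(S) ⊇ {$}; new: +{$}
  FOLLOW[S]={$}  FOLLOW[A]={$,b}  FOLLOW[B]={$,b}
[2] — fixpoint
  FOLLOW[S]={$}  FOLLOW[A]={$,b}  FOLLOW[B]={$,b}

FOLLOW(A) = ["$", "b"]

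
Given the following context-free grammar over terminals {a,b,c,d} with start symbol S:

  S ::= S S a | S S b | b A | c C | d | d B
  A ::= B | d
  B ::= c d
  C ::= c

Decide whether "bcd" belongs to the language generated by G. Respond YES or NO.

CNF form of G:
  S -> S X4 | S X5 | T0 C | T1 B | T3 A | d
  A -> T0 T1 | d
  B -> T0 T1
  C -> c
  T0 -> c
  T1 -> d
  T2 -> a
  T3 -> b
  X4 -> S T2
  X5 -> S T3

Fill CYK table bottom-up:
  [0..0]={T3}  "b"  orig:{}
  [1..1]={C,T0}  "c"  orig:{C}
  [2..2]={A,S,T1}  "d"  orig:{A,S}
  [0..1]=∅  "bc"
  [1..2]={A,B}  "cd"
  [0..2]={S}  "bcd"

S ∈ T[0,2] ⇒ YES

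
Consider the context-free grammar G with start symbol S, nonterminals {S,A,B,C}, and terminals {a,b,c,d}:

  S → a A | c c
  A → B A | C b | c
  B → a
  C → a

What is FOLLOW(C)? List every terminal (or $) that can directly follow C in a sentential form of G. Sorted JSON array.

FIRST iteration:
iter 1:
  A via A→c: +{c}
  B via B→a: +{a}
  C via C→a: +{a}
  S via S→a A: +{a}
  S via S→c c: +{c}
  FIRST[S]={a,c}  FIRST[A]={c}  FIRST[B]={a}  FIRST[C]={a}
iter 2:
  A via A→B A: +{a}
  FIRST[S]={a,c}  FIRST[A]={a,c}  FIRST[B]={a}  FIRST[C]={a}
iter 3: — fixpoint
  FIRST[S]={a,c}  FIRST[A]={a,c}  FIRST[B]={a}  FIRST[C]={a}

FOLLOW sets:
initialize: $ ∈ FOLLOW(S)
round 1:
  A→B A: FOLLOW(B) ⊇ FIRST(A) = {a,c}; new: +{a,c}
  A→C b: FOLLOW(C) ⊇ FIRST(b) = {b}; new: +{b}
  S→a A: FOLLOW(A) ⊇ FOLLOW(S) ⊇ {$}; new: +{$}
  FOLLOW(S)={$}  FOLLOW(A)={$}  FOLLOW(B)={a,c}  FOLLOW(C)={b}
round 2: (stable)
  FOLLOW(S)={$}  FOLLOW(A)={$}  FOLLOW(B)={a,c}  FOLLOW(C)={b}

FOLLOW(C) = ["b"]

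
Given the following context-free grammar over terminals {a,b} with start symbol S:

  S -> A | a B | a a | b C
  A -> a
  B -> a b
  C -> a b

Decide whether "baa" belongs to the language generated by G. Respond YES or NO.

CNF form of G:
  S -> T0 B | T0 T0 | T1 C | a
  A -> a
  B -> T0 T1
  C -> T0 T1
  T0 -> a
  T1 -> b

Fill CYK table bottom-up:
  [0..0]={T1}  "b"  orig:{}
  [1..1]={A,S,T0}  "a"  orig:{A,S}
  [2..2]={A,S,T0}  "a"  orig:{A,S}
  [0..1]=∅  "ba"
  [1..2]={S}  "aa"
  [0..2]=∅  "baa"

S ∉ T[0,2] ⇒ NO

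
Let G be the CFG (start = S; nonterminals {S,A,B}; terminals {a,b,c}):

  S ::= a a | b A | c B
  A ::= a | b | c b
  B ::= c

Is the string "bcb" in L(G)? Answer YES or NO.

Convert to CNF:
  S -> T0 B | T1 A | T2 T2
  A -> T0 T1 | a | b
  B -> c
  T0 -> c
  T1 -> b
  T2 -> a

Fill CYK table bottom-up:
  [0..0]={A,T1}  "b"  orig:{A}
  [1..1]={B,T0}  "c"  orig:{B}
  [2..2]={A,T1}  "b"  orig:{A}
  [0..1]=∅  "bc"
  [1..2]={A}  "cb"
  [0..2]={S}  "bcb"

S ∈ T[0,2] ⇒ YES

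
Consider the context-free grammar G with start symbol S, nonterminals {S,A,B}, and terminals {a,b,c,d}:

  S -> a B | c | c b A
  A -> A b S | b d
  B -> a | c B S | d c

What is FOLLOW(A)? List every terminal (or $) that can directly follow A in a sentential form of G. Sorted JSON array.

Compute FIRST by fixpoint:
round 1:
  A via A→b d: +{b}
  B via B→a: +{a}
  B via B→c B S: +{c}
  B via B→d c: +{d}
  S via S→a B: +{a}
  S via S→c: +{c}
  FIRST(S)={a,c}  FIRST(A)={b}  FIRST(B)={a,c,d}
round 2: — fixpoint
  FIRST(S)={a,c}  FIRST(A)={b}  FIRST(B)={a,c,d}

FOLLOW iteration:
initialize: $ ∈ FOLLOW(S)
iter 1:
  A→A b S: FOLLOW(A) ⊇ FIRST(b) = {b}; new: +{b}
  A→A b S: FOLLOW(S) ⊇ FOLLOW(A) ⊇ {b}; new: +{b}
  B→c B S: FOLLOW(B) ⊇ FIRST(S) = {a,c}; new: +{a,c}
  B→c B S: FOLLOW(S) ⊇ FOLLOW(B) ⊇ {a,c}; new: +{a,c}
  S→a B: FOLLOW(B) ⊇ FOLLOW(S) ⊇ {$,a,b,c}; new: +{$,b}
  S→c b A: FOLLOW(A) ⊇ FOLLOW(S) ⊇ {$,a,b,c}; new: +{$,a,c}
  FOLLOW(S)={$,a,b,c}  FOLLOW(A)={$,a,b,c}  FOLLOW(B)={$,a,b,c}
iter 2: — fixpoint
  FOLLOW(S)={$,a,b,c}  FOLLOW(A)={$,a,b,c}  FOLLOW(B)={$,a,b,c}

FOLLOW(A) = ["$", "a", "b", "c"]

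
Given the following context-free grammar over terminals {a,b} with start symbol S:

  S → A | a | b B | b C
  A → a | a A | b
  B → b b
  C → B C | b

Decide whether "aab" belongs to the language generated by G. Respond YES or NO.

CNF form of G:
  S -> T0 A | T1 B | T1 C | a | b
  A -> T0 A | a | b
  B -> T1 T1
  C -> B C | b
  T0 -> a
  T1 -> b

CYK fill:
  cell(0,0) a: {A,S,T0}  orig:{A,S}
  cell(1,1) a: {A,S,T0}  orig:{A,S}
  cell(2,2) b: {A,C,S,T1}  orig:{A,C,S}
  cell(0,1) aa: {A,S}
  cell(1,2) ab: {A,S}
  cell(0,2) aab: {A,S}

S ∈ T[0,2] ⇒ YES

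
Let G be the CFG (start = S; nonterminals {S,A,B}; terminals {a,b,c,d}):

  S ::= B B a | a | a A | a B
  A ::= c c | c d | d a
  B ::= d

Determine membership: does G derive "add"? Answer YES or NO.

Convert to CNF:
  S -> B X3 | T2 A | T2 B | a
  A -> T0 T0 | T0 T1 | T1 T2
  B -> d
  T0 -> c
  T1 -> d
  T2 -> a
  X3 -> B T2

CYK table (by increasing span):
  T[0,0] 'a' = {S,T2}  orig:{S}
  T[1,1] 'd' = {B,T1}  orig:{B}
  T[2,2] 'd' = {B,T1}  orig:{B}
  T[0,1] 'ad' = {S}
  T[1,2] 'dd' = ∅
  T[0,2] 'add' = ∅

S ∉ T[0,2] ⇒ NO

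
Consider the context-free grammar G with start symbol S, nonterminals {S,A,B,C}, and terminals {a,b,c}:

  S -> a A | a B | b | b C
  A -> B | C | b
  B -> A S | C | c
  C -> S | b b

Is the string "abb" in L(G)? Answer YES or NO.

Convert to CNF:
  S -> T0 A | T0 B | T1 C | b
  A -> A S | T0 A | T0 B | T1 C | T1 T1 | b | c
  B -> A S | T0 A | T0 B | T1 C | T1 T1 | b | c
  C -> T0 A | T0 B | T1 C | T1 T1 | b
  T0 -> a
  T1 -> b

CYK fill:
  [0..0]={T0}  "a"  orig:{}
  [1..1]={A,B,C,S,T1}  "b"  orig:{A,B,C,S}
  [2..2]={A,B,C,S,T1}  "b"  orig:{A,B,C,S}
  [0..1]={A,B,C,S}  "ab"
  [1..2]={A,B,C,S}  "bb"
  [0..2]={A,B,C,S}  "abb"

S ∈ T[0,2] ⇒ YES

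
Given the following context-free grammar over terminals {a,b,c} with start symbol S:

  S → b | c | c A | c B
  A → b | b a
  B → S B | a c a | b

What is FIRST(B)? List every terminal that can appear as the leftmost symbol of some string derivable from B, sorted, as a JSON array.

FIRST iteration:
iter 1:
  A via A→b: +{b}
  B via B→a c a: +{a}
  B via B→b: +{b}
  S via S→b: +{b}
  S via S→c: +{c}
  FIRST(S)={b,c}  FIRST(A)={b}  FIRST(B)={a,b}
iter 2:
  B via B→S B: +{c}
  FIRST(S)={b,c}  FIRST(A)={b}  FIRST(B)={a,b,c}
iter 3: (no change)
  FIRST(S)={b,c}  FIRST(A)={b}  FIRST(B)={a,b,c}

FIRST(B) = ["a", "b", "c"]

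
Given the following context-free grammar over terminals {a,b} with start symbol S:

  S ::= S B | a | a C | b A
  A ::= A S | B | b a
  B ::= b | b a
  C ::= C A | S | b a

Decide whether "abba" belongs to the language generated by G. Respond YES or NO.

CNF form of G:
  S -> S B | T0 A | T1 C | a
  A -> A S | T0 T1 | b
  B -> T0 T1 | b
  C -> C A | S B | T0 A | T0 T1 | T1 C | a
  T0 -> b
  T1 -> a

CYK table (by increasing span):
  [0..0]={C,S,T1}  "a"  orig:{C,S}
  [1..1]={A,B,T0}  "b"  orig:{A,B}
  [2..2]={A,B,T0}  "b"  orig:{A,B}
  [3..3]={C,S,T1}  "a"  orig:{C,S}
  [0..1]={C,S}  "ab"
  [1..2]={C,S}  "bb"
  [2..3]={A,B,C}  "ba"
  [0..2]={C,S}  "abb"
  [1..3]={C,S}  "bba"
  [0..3]={C,S}  "abba"

S ∈ T[0,3] ⇒ YES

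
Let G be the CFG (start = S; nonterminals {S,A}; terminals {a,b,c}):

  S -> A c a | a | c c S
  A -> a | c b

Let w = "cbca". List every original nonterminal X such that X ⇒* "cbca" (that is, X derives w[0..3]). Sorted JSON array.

Convert to CNF:
  S -> A X3 | T0 X4 | a
  A -> T0 T1 | a
  T0 -> c
  T1 -> b
  T2 -> a
  X3 -> T0 T2
  X4 -> T0 S

CYK table (by increasing span), restricted to cells inside w[0..3]:
  [0..0]={T0}  "c"  orig:{}
  [1..1]={T1}  "b"  orig:{}
  [2..2]={T0}  "c"  orig:{}
  [3..3]={A,S,T2}  "a"  orig:{A,S}
  [0..1]={A}  "cb"
  [1..2]=∅  "bc"
  [2..3]={X3,X4}  "ca"  orig:{}
  [0..2]=∅  "cbc"
  [1..3]=∅  "bca"
  [0..3]={S}  "cbca"

Original NTs in T[0,3] deriving "cbca": ["S"]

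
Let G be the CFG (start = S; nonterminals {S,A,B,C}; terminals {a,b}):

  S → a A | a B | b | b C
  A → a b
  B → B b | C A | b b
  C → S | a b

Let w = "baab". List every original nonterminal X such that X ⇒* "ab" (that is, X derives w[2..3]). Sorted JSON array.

CNF form of G:
  S -> T0 A | T0 B | T1 C | b
  A -> T0 T1
  B -> B T1 | C A | T1 T1
  C -> T0 A | T0 B | T0 T1 | T1 C | b
  T0 -> a
  T1 -> b

Fill CYK table bottom-up (cells [i..j] with 2 ≤ i ≤ j ≤ 3 only):
  cell(2,2) a: {T0}  orig:{}
  cell(3,3) b: {C,S,T1}  orig:{C,S}
  cell(2,3) ab: {A,C}

Original NTs in T[2,3] deriving "ab": ["A", "C"]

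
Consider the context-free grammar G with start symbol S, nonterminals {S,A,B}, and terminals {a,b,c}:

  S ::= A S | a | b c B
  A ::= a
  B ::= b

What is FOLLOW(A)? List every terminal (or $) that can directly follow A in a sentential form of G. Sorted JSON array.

Compute FIRST by fixpoint:
[1]
  A via A→a: +{a}
  B via B→b: +{b}
  S via S→A S: +{a}
  S via S→b c B: +{b}
  FIRST[S]={a,b}  FIRST[A]={a}  FIRST[B]={b}
[2] — fixpoint
  FIRST[S]={a,b}  FIRST[A]={a}  FIRST[B]={b}

FOLLOW sets:
FOLLOW(S) := {$}
[1]
  S→A S: FOLLOW(A) ⊇ FIRST(S) = {a,b}; new: +{a,b}
  S→b c B: FOLLOW(B) ⊇ FOLLOW(S) ⊇ {$}; new: +{$}
  FOLLOW[S]={$}  FOLLOW[A]={a,b}  FOLLOW[B]={$}
[2] done
  FOLLOW[S]={$}  FOLLOW[A]={a,b}  FOLLOW[B]={$}

FOLLOW(A) = ["a", "b"]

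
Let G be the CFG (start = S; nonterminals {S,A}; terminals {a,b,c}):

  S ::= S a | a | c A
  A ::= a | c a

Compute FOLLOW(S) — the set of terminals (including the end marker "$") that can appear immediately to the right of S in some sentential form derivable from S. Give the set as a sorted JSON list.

FIRST sets, iterate to fixpoint:
round 1:
  A via A→a: +{a}
  A via A→c a: +{c}
  S via S→a: +{a}
  S via S→c A: +{c}
  FIRST(S)={a,c}  FIRST(A)={a,c}
round 2: (stable)
  FIRST(S)={a,c}  FIRST(A)={a,c}

FOLLOW sets:
FOLLOW(S) := {$}
[1]
  S→S a: FOLLOW(S) ⊇ FIRST(a) = {a}; new: +{a}
  S→c A: FOLLOW(A) ⊇ FOLLOW(S) ⊇ {$,a}; new: +{$,a}
  FOLLOW(S)={$,a}  FOLLOW(A)={$,a}
[2] done
  FOLLOW(S)={$,a}  FOLLOW(A)={$,a}

FOLLOW(S) = ["$", "a"]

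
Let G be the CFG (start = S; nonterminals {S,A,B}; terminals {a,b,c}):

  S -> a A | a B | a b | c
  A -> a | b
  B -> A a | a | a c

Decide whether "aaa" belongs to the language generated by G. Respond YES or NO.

CNF form of G:
  S -> T0 A | T0 B | T0 T2 | c
  A -> a | b
  B -> A T0 | T0 T1 | a
  T0 -> a
  T1 -> c
  T2 -> b

CYK fill:
  T[0,0] 'a' = {A,B,T0}  orig:{A,B}
  T[1,1] 'a' = {A,B,T0}  orig:{A,B}
  T[2,2] 'a' = {A,B,T0}  orig:{A,B}
  T[0,1] 'aa' = {B,S}
  T[1,2] 'aa' = {B,S}
  T[0,2] 'aaa' = {S}

S ∈ T[0,2] ⇒ YES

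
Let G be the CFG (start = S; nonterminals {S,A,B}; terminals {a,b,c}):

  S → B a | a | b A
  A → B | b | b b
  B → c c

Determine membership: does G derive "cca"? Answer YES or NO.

Convert to CNF:
  S -> B T2 | T0 A | a
  A -> T0 T0 | T1 T1 | b
  B -> T1 T1
  T0 -> b
  T1 -> c
  T2 -> a

CYK table (by increasing span):
  T[0,0] 'c' = {T1}  orig:{}
  T[1,1] 'c' = {T1}  orig:{}
  T[2,2] 'a' = {S,T2}  orig:{S}
  T[0,1] 'cc' = {A,B}
  T[1,2] 'ca' = ∅
  T[0,2] 'cca' = {S}

S ∈ T[0,2] ⇒ YES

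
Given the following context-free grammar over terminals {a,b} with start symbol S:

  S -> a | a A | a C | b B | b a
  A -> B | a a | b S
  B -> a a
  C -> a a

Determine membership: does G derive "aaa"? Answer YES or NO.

CNF form of G:
  S -> T0 A | T0 C | T1 B | T1 T0 | a
  A -> T0 T0 | T1 S
  B -> T0 T0
  C -> T0 T0
  T0 -> a
  T1 -> b

CYK fill:
  cell(0,0) a: {S,T0}  orig:{S}
  cell(1,1) a: {S,T0}  orig:{S}
  cell(2,2) a: {S,T0}  orig:{S}
  cell(0,1) aa: {A,B,C}
  cell(1,2) aa: {A,B,C}
  cell(0,2) aaa: {S}

S ∈ T[0,2] ⇒ YES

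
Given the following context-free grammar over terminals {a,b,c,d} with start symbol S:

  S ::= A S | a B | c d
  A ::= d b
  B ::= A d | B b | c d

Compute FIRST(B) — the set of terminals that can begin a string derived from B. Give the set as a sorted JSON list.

Compute FIRST by fixpoint:
round 1:
  A via A→d b: +{d}
  B via B→A d: +{d}
  B via B→c d: +{c}
  S via S→A S: +{d}
  S via S→a B: +{a}
  S via S→c d: +{c}
  S: {a,c,d}  A: {d}  B: {c,d}
round 2: — fixpoint
  S: {a,c,d}  A: {d}  B: {c,d}

FIRST(B) = ["c", "d"]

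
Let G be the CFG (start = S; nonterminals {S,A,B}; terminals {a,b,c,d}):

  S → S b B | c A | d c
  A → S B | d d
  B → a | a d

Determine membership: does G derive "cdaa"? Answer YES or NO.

Convert to CNF:
  S -> S X4 | T0 T3 | T3 A
  A -> S B | T0 T0
  B -> T1 T0 | a
  T0 -> d
  T1 -> a
  T2 -> b
  T3 -> c
  X4 -> T2 B

Fill CYK table bottom-up:
  T[0,0] 'c' = {T3}  orig:{}
  T[1,1] 'd' = {T0}  orig:{}
  T[2,2] 'a' = {B,T1}  orig:{B}
  T[3,3] 'a' = {B,T1}  orig:{B}
  T[0,1] 'cd' = ∅
  T[1,2] 'da' = ∅
  T[2,3] 'aa' = ∅
  T[0,2] 'cda' = ∅
  T[1,3] 'daa' = ∅
  T[0,3] 'cdaa' = ∅

S ∉ T[0,3] ⇒ NO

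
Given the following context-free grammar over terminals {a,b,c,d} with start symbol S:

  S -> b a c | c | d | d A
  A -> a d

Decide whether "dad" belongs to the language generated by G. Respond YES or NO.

Convert to CNF:
  S -> T1 A | T2 X4 | c | d
  A -> T0 T1
  T0 -> a
  T1 -> d
  T2 -> b
  T3 -> c
  X4 -> T0 T3

CYK fill:
  cell(0,0) d: {S,T1}  orig:{S}
  cell(1,1) a: {T0}  orig:{}
  cell(2,2) d: {S,T1}  orig:{S}
  cell(0,1) da: ∅
  cell(1,2) ad: {A}
  cell(0,2) dad: {S}

S ∈ T[0,2] ⇒ YES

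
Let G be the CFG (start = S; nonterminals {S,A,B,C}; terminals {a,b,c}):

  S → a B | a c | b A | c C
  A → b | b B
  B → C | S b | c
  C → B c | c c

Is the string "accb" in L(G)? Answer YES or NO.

Convert to CNF:
  S -> T0 A | T1 C | T2 B | T2 T1
  A -> T0 B | b
  B -> B T1 | S T0 | T1 T1 | c
  C -> B T1 | T1 T1
  T0 -> b
  T1 -> c
  T2 -> a

CYK fill:
  T[0,0] 'a' = {T2}  orig:{}
  T[1,1] 'c' = {B,T1}  orig:{B}
  T[2,2] 'c' = {B,T1}  orig:{B}
  T[3,3] 'b' = {A,T0}  orig:{A}
  T[0,1] 'ac' = {S}
  T[1,2] 'cc' = {B,C}
  T[2,3] 'cb' = ∅
  T[0,2] 'acc' = {S}
  T[1,3] 'ccb' = ∅
  T[0,3] 'accb' = {B}

S ∉ T[0,3] ⇒ NO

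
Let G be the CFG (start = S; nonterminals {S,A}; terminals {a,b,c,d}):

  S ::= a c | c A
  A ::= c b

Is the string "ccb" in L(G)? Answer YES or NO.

Convert to CNF:
  S -> T0 A | T2 T0
  A -> T0 T1
  T0 -> c
  T1 -> b
  T2 -> a

CYK fill:
  [0..0]={T0}  "c"  orig:{}
  [1..1]={T0}  "c"  orig:{}
  [2..2]={T1}  "b"  orig:{}
  [0..1]=∅  "cc"
  [1..2]={A}  "cb"
  [0..2]={S}  "ccb"

S ∈ T[0,2] ⇒ YES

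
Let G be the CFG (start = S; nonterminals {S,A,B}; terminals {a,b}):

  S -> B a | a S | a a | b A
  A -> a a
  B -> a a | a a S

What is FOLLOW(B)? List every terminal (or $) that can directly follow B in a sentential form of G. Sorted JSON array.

FIRST sets, iterate to fixpoint:
pass 1:
  A via A→a a: +{a}
  B via B→a a: +{a}
  S via S→B a: +{a}
  S via S→b A: +{b}
  FIRST(S)={a,b}  FIRST(A)={a}  FIRST(B)={a}
pass 2: — fixpoint
  FIRST(S)={a,b}  FIRST(A)={a}  FIRST(B)={a}

FOLLOW sets:
seed FOLLOW(S) with $
pass 1:
  S→B a: FOLLOW(B) ⊇ FIRST(a) = {a}; new: +{a}
  S→b A: FOLLOW(A) ⊇ FOLLOW(S) ⊇ {$}; new: +{$}
  FOLLOW[S]={$}  FOLLOW[A]={$}  FOLLOW[B]={a}
pass 2:
  B→a a S: FOLLOW(S) ⊇ FOLLOW(B) ⊇ {a}; new: +{a}
  S→b A: FOLLOW(A) ⊇ FOLLOW(S) ⊇ {$,a}; new: +{a}
  FOLLOW[S]={$,a}  FOLLOW[A]={$,a}  FOLLOW[B]={a}
pass 3: (no change)
  FOLLOW[S]={$,a}  FOLLOW[A]={$,a}  FOLLOW[B]={a}

FOLLOW(B) = ["a"]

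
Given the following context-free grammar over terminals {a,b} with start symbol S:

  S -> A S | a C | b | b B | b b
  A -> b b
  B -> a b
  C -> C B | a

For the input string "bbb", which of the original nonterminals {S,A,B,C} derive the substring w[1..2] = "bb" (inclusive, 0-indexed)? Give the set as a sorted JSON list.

Convert to CNF:
  S -> A S | T0 B | T0 T0 | T1 C | b
  A -> T0 T0
  B -> T1 T0
  C -> C B | a
  T0 -> b
  T1 -> a

CYK fill (cells [i..j] with 1 ≤ i ≤ j ≤ 2 only):
  T[1,1] 'b' = {S,T0}  orig:{S}
  T[2,2] 'b' = {S,T0}  orig:{S}
  T[1,2] 'bb' = {A,S}

Original NTs in T[1,2] deriving "bb": ["A", "S"]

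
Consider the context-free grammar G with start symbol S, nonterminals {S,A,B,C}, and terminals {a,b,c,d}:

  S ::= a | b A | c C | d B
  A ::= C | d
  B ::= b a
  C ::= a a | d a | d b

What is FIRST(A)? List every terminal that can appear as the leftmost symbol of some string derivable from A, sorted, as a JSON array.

FIRST sets, iterate to fixpoint:
round 1:
  A via A→d: +{d}
  B via B→b a: +{b}
  C via C→a a: +{a}
  C via C→d a: +{d}
  S via S→a: +{a}
  S via S→b A: +{b}
  S via S→c C: +{c}
  S via S→d B: +{d}
  FIRST(S)={a,b,c,d}  FIRST(A)={d}  FIRST(B)={b}  FIRST(C)={a,d}
round 2:
  A via A→C: +{a}
  FIRST(S)={a,b,c,d}  FIRST(A)={a,d}  FIRST(B)={b}  FIRST(C)={a,d}
round 3: — fixpoint
  FIRST(S)={a,b,c,d}  FIRST(A)={a,d}  FIRST(B)={b}  FIRST(C)={a,d}

FIRST(A) = ["a", "d"]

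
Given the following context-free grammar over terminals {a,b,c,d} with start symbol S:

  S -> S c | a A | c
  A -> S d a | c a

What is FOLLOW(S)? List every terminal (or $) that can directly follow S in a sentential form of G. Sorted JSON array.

FIRST sets, iterate to fixpoint:
[1]
  A via A→c a: +{c}
  S via S→a A: +{a}
  S via S→c: +{c}
  FIRST(S)={a,c}  FIRST(A)={c}
[2]
  A via A→S d a: +{a}
  FIRST(S)={a,c}  FIRST(A)={a,c}
[3] — fixpoint
  FIRST(S)={a,c}  FIRST(A)={a,c}

FOLLOW sets:
seed FOLLOW(S) with $
round 1:
  A→S d a: FOLLOW(S) ⊇ FIRST(d) = {d}; new: +{d}
  S→S c: FOLLOW(S) ⊇ FIRST(c) = {c}; new: +{c}
  S→a A: FOLLOW(A) ⊇ FOLLOW(S) ⊇ {$,c,d}; new: +{$,c,d}
  S: {$,c,d}  A: {$,c,d}
round 2: (no change)
  S: {$,c,d}  A: {$,c,d}

FOLLOW(S) = ["$", "c", "d"]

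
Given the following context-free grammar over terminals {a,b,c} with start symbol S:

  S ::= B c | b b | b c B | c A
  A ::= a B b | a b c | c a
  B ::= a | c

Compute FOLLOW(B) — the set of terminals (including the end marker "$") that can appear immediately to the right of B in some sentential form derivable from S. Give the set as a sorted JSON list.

FIRST iteration:
pass 1:
  A via A→a B b: +{a}
  A via A→c a: +{c}
  B via B→a: +{a}
  B via B→c: +{c}
  S via S→B c: +{a,c}
  S via S→b b: +{b}
  S: {a,b,c}  A: {a,c}  B: {a,c}
pass 2: (stable)
  S: {a,b,c}  A: {a,c}  B: {a,c}

Compute FOLLOW by fixpoint:
FOLLOW(S) := {$}
[1]
  A→a B b: FOLLOW(B) ⊇ FIRST(b) = {b}; new: +{b}
  S→B c: FOLLOW(B) ⊇ FIRST(c) = {c}; new: +{c}
  S→b c B: FOLLOW(B) ⊇ FOLLOW(S) ⊇ {$}; new: +{$}
  S→c A: FOLLOW(A) ⊇ FOLLOW(S) ⊇ {$}; new: +{$}
  FOLLOW[S]={$}  FOLLOW[A]={$}  FOLLOW[B]={$,b,c}
[2] (no change)
  FOLLOW[S]={$}  FOLLOW[A]={$}  FOLLOW[B]={$,b,c}

FOLLOW(B) = ["$", "b", "c"]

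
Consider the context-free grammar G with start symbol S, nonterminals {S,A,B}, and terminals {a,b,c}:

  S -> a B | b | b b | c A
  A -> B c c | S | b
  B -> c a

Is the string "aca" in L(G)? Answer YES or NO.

Convert to CNF:
  S -> T0 A | T1 B | T2 T2 | b
  A -> B X3 | T0 A | T1 B | T2 T2 | b
  B -> T0 T1
  T0 -> c
  T1 -> a
  T2 -> b
  X3 -> T0 T0

CYK table (by increasing span):
  cell(0,0) a: {T1}  orig:{}
  cell(1,1) c: {T0}  orig:{}
  cell(2,2) a: {T1}  orig:{}
  cell(0,1) ac: ∅
  cell(1,2) ca: {B}
  cell(0,2) aca: {A,S}

S ∈ T[0,2] ⇒ YES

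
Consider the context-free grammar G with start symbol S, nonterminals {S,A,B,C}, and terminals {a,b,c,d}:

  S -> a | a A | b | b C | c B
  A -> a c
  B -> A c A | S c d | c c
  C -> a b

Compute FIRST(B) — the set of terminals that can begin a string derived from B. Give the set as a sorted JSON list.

FIRST iteration:
round 1:
  A via A→a c: +{a}
  B via B→A c A: +{a}
  B via B→c c: +{c}
  C via C→a b: +{a}
  S via S→a: +{a}
  S via S→b: +{b}
  S via S→c B: +{c}
  FIRST(S)={a,b,c}  FIRST(A)={a}  FIRST(B)={a,c}  FIRST(C)={a}
round 2:
  B via B→S c d: +{b}
  FIRST(S)={a,b,c}  FIRST(A)={a}  FIRST(B)={a,b,c}  FIRST(C)={a}
round 3: done
  FIRST(S)={a,b,c}  FIRST(A)={a}  FIRST(B)={a,b,c}  FIRST(C)={a}

FIRST(B) = ["a", "b", "c"]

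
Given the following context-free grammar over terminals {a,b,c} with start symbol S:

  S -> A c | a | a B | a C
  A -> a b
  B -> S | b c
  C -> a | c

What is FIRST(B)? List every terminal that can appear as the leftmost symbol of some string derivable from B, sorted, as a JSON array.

FIRST iteration:
[1]
  A via A→a b: +{a}
  B via B→b c: +{b}
  C via C→a: +{a}
  C via C→c: +{c}
  S via S→A c: +{a}
  S: {a}  A: {a}  B: {b}  C: {a,c}
[2]
  B via B→S: +{a}
  S: {a}  A: {a}  B: {a,b}  C: {a,c}
[3] done
  S: {a}  A: {a}  B: {a,b}  C: {a,c}

FIRST(B) = ["a", "b"]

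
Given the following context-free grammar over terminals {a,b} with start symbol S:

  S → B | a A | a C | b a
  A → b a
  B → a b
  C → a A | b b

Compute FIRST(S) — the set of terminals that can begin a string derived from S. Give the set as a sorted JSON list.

FIRST sets, iterate to fixpoint:
round 1:
  A via A→b a: +{b}
  B via B→a b: +{a}
  C via C→a A: +{a}
  C via C→b b: +{b}
  S via S→B: +{a}
  S via S→b a: +{b}
  FIRST(S)={a,b}  FIRST(A)={b}  FIRST(B)={a}  FIRST(C)={a,b}
round 2: done
  FIRST(S)={a,b}  FIRST(A)={b}  FIRST(B)={a}  FIRST(C)={a,b}

FIRST(S) = ["a", "b"]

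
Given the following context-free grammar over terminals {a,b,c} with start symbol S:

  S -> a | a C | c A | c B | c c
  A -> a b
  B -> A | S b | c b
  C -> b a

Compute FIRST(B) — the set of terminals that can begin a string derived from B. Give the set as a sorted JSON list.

FIRST iteration:
[1]
  A via A→a b: +{a}
  B via B→A: +{a}
  B via B→c b: +{c}
  C via C→b a: +{b}
  S via S→a: +{a}
  S via S→c A: +{c}
  FIRST(S)={a,c}  FIRST(A)={a}  FIRST(B)={a,c}  FIRST(C)={b}
[2] (no change)
  FIRST(S)={a,c}  FIRST(A)={a}  FIRST(B)={a,c}  FIRST(C)={b}

FIRST(B) = ["a", "c"]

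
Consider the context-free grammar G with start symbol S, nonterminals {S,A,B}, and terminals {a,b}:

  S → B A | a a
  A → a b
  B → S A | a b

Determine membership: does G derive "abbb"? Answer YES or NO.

Convert to CNF:
  S -> B A | T0 T0
  A -> T0 T1
  B -> S A | T0 T1
  T0 -> a
  T1 -> b

CYK fill:
  [0..0]={T0}  "a"  orig:{}
  [1..1]={T1}  "b"  orig:{}
  [2..2]={T1}  "b"  orig:{}
  [3..3]={T1}  "b"  orig:{}
  [0..1]={A,B}  "ab"
  [1..2]=∅  "bb"
  [2..3]=∅  "bb"
  [0..2]=∅  "abb"
  [1..3]=∅  "bbb"
  [0..3]=∅  "abbb"

S ∉ T[0,3] ⇒ NO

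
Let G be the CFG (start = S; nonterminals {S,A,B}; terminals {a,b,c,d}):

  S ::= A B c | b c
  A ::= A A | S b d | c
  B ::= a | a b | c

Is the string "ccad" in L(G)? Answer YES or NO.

Convert to CNF:
  S -> A X5 | T0 T3
  A -> A A | S X4 | c
  B -> T2 T0 | a | c
  T0 -> b
  T1 -> d
  T2 -> a
  T3 -> c
  X4 -> T0 T1
  X5 -> B T3

Fill CYK table bottom-up:
  [0..0]={A,B,T3}  "c"  orig:{A,B}
  [1..1]={A,B,T3}  "c"  orig:{A,B}
  [2..2]={B,T2}  "a"  orig:{B}
  [3..3]={T1}  "d"  orig:{}
  [0..1]={A,X5}  "cc"  orig:{A}
  [1..2]=∅  "ca"
  [2..3]=∅  "ad"
  [0..2]=∅  "cca"
  [1..3]=∅  "cad"
  [0..3]=∅  "ccad"

S ∉ T[0,3] ⇒ NO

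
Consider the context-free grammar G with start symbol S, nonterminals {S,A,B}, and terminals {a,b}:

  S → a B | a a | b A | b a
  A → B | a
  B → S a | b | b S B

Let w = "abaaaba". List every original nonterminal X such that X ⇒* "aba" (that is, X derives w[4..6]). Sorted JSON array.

CNF form of G:
  S -> T0 B | T0 T0 | T1 A | T1 T0
  A -> S T0 | T1 X2 | a | b
  B -> S T0 | T1 X3 | b
  T0 -> a
  T1 -> b
  X2 -> S B
  X3 -> S B

CYK fill (cells [i..j] with 4 ≤ i ≤ j ≤ 6 only):
  T[4,4] 'a' = {A,T0}  orig:{A}
  T[5,5] 'b' = {A,B,T1}  orig:{A,B}
  T[6,6] 'a' = {A,T0}  orig:{A}
  T[4,5] 'ab' = {S}
  T[5,6] 'ba' = {S}
  T[4,6] 'aba' = {A,B}

Original NTs in T[4,6] deriving "aba": ["A", "B"]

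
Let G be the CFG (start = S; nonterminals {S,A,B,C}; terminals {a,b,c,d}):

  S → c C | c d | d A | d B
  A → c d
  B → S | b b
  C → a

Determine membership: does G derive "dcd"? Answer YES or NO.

CNF form of G:
  S -> T0 C | T0 T1 | T1 A | T1 B
  A -> T0 T1
  B -> T0 C | T0 T1 | T1 A | T1 B | T2 T2
  C -> a
  T0 -> c
  T1 -> d
  T2 -> b

CYK fill:
  T[0,0] 'd' = {T1}  orig:{}
  T[1,1] 'c' = {T0}  orig:{}
  T[2,2] 'd' = {T1}  orig:{}
  T[0,1] 'dc' = ∅
  T[1,2] 'cd' = {A,B,S}
  T[0,2] 'dcd' = {B,S}

S ∈ T[0,2] ⇒ YES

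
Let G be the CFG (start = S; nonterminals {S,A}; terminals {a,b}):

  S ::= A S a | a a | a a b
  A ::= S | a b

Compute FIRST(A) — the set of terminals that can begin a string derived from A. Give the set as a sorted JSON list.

Compute FIRST by fixpoint:
pass 1:
  A via A→a b: +{a}
  S via S→A S a: +{a}
  FIRST[S]={a}  FIRST[A]={a}
pass 2: done
  FIRST[S]={a}  FIRST[A]={a}

FIRST(A) = ["a"]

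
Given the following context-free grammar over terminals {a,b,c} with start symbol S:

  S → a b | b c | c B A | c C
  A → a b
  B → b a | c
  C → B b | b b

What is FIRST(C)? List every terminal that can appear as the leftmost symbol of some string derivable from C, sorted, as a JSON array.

Compute FIRST by fixpoint:
[1]
  A via A→a b: +{a}
  B via B→b a: +{b}
  B via B→c: +{c}
  C via C→B b: +{b,c}
  S via S→a b: +{a}
  S via S→b c: +{b}
  S via S→c B A: +{c}
  FIRST[S]={a,b,c}  FIRST[A]={a}  FIRST[B]={b,c}  FIRST[C]={b,c}
[2] done
  FIRST[S]={a,b,c}  FIRST[A]={a}  FIRST[B]={b,c}  FIRST[C]={b,c}

FIRST(C) = ["b", "c"]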